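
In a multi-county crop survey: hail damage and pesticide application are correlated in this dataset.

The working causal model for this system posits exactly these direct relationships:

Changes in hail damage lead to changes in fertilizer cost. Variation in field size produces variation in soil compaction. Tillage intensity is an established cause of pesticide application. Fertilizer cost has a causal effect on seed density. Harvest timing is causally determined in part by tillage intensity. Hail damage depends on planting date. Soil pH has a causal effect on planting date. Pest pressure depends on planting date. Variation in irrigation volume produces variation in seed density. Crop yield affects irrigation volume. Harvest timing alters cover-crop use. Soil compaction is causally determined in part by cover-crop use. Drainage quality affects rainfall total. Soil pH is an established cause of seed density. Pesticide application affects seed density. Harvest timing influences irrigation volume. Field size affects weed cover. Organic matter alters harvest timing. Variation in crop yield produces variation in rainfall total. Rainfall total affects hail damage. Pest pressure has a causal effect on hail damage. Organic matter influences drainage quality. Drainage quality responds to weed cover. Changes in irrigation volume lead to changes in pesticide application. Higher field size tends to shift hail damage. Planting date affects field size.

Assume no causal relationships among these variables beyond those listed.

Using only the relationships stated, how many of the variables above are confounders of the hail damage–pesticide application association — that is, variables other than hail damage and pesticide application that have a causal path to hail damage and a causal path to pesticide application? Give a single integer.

2

The common causes are: crop yield (to hail damage via crop yield → rainfall total → hail damage; to pesticide application via crop yield → irrigation volume → pesticide application); organic matter (to hail damage via organic matter → drainage quality → rainfall total → hail damage; to pesticide application via organic matter → harvest timing → irrigation volume → pesticide application).
Every other variable lacks a causal path to at least one of hail damage and pesticide application.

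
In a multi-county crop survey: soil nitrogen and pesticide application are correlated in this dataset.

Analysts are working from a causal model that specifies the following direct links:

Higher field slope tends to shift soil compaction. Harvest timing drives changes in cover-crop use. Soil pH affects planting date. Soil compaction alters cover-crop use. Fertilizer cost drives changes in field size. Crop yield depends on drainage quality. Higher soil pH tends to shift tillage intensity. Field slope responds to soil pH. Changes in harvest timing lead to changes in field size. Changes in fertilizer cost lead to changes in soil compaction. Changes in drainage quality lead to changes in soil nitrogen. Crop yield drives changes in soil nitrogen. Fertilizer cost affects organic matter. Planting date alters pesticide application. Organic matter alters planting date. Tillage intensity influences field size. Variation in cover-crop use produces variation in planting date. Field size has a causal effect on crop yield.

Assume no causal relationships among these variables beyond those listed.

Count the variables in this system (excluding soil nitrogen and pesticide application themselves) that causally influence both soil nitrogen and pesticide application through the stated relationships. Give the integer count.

3

The common causes are: fertilizer cost (to soil nitrogen via fertilizer cost → field size → crop yield → soil nitrogen; to pesticide application via fertilizer cost → organic matter → planting date → pesticide application); harvest timing (to soil nitrogen via harvest timing → field size → crop yield → soil nitrogen; to pesticide application via harvest timing → cover-crop use → planting date → pesticide application); soil pH (to soil nitrogen via soil pH → tillage intensity → field size → crop yield → soil nitrogen; to pesticide application via soil pH → planting date → pesticide application).
Every other variable lacks a causal path to at least one of soil nitrogen and pesticide application.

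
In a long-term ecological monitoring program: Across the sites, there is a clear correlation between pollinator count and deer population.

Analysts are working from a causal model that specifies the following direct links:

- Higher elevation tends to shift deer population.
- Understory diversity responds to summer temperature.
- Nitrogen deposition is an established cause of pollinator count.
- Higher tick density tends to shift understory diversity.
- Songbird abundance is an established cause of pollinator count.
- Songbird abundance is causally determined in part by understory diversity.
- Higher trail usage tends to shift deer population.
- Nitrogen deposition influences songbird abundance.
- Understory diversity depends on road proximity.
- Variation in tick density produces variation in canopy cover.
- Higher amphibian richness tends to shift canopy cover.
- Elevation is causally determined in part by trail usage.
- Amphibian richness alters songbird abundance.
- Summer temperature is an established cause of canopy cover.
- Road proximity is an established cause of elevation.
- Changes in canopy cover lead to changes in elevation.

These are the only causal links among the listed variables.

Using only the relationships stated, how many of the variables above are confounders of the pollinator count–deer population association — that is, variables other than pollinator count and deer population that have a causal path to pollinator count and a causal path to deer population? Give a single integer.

4

The common causes are: amphibian richness (to pollinator count via amphibian richness → songbird abundance → pollinator count; to deer population via amphibian richness → canopy cover → elevation → deer population); road proximity (to pollinator count via road proximity → understory diversity → songbird abundance → pollinator count; to deer population via road proximity → elevation → deer population); summer temperature (to pollinator count via summer temperature → understory diversity → songbird abundance → pollinator count; to deer population via summer temperature → canopy cover → elevation → deer population); tick density (to pollinator count via tick density → understory diversity → songbird abundance → pollinator count; to deer population via tick density → canopy cover → elevation → deer population).
Every other variable lacks a causal path to at least one of pollinator count and deer population.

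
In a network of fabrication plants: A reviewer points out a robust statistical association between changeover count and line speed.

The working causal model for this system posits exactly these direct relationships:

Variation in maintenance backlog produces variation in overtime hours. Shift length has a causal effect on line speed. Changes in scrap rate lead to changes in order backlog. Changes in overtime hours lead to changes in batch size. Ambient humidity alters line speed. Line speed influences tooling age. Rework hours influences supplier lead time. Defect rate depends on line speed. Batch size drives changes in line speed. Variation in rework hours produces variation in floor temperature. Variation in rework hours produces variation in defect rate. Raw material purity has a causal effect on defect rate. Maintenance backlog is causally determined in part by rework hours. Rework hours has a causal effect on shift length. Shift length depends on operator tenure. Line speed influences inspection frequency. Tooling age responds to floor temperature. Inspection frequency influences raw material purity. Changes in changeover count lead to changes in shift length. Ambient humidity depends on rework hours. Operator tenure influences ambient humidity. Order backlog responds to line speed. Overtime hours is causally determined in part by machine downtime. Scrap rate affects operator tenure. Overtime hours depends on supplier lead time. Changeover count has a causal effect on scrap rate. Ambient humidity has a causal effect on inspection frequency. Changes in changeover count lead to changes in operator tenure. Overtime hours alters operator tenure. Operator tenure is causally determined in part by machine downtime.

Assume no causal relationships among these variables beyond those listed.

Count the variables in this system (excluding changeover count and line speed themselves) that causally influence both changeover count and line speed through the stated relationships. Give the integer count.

No listed variable has a causal path to both changeover count and line speed, so there are no common causes.

0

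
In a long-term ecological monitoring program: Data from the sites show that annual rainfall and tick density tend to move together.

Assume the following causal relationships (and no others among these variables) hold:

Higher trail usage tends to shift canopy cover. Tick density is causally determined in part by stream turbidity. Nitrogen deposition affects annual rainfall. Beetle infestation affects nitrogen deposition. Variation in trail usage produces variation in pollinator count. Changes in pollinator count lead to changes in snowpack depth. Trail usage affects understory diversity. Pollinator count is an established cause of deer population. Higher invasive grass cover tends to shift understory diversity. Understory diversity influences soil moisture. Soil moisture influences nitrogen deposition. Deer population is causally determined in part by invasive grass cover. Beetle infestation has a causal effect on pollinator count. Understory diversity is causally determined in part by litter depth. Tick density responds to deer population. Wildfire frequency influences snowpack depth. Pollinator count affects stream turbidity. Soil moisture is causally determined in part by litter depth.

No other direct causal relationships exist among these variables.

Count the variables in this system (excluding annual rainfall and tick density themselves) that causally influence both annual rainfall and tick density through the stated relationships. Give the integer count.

The common causes are: beetle infestation (to annual rainfall via beetle infestation → nitrogen deposition → annual rainfall; to tick density via beetle infestation → pollinator count → stream turbidity → tick density); invasive grass cover (to annual rainfall via invasive grass cover → understory diversity → soil moisture → nitrogen deposition → annual rainfall; to tick density via invasive grass cover → deer population → tick density); trail usage (to annual rainfall via trail usage → understory diversity → soil moisture → nitrogen deposition → annual rainfall; to tick density via trail usage → pollinator count → stream turbidity → tick density).
Every other variable lacks a causal path to at least one of annual rainfall and tick density.

3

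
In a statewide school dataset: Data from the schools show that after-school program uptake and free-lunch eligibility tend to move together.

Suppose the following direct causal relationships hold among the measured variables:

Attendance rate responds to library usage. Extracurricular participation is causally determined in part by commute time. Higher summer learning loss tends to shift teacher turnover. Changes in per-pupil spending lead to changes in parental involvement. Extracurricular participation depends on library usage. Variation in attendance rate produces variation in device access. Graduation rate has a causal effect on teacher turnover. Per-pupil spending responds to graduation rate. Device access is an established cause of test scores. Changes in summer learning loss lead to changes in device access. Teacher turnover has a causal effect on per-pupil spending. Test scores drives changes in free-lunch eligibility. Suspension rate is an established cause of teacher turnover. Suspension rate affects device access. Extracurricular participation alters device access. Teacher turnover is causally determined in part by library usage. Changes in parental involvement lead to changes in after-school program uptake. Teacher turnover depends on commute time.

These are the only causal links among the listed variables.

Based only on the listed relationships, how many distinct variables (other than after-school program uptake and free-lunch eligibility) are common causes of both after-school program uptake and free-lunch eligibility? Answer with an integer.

4

The common causes are: commute time (to after-school program uptake via commute time → teacher turnover → per-pupil spending → parental involvement → after-school program uptake; to free-lunch eligibility via commute time → extracurricular participation → device access → test scores → free-lunch eligibility); library usage (to after-school program uptake via library usage → teacher turnover → per-pupil spending → parental involvement → after-school program uptake; to free-lunch eligibility via library usage → attendance rate → device access → test scores → free-lunch eligibility); summer learning loss (to after-school program uptake via summer learning loss → teacher turnover → per-pupil spending → parental involvement → after-school program uptake; to free-lunch eligibility via summer learning loss → device access → test scores → free-lunch eligibility); suspension rate (to after-school program uptake via suspension rate → teacher turnover → per-pupil spending → parental involvement → after-school program uptake; to free-lunch eligibility via suspension rate → device access → test scores → free-lunch eligibility).
Every other variable lacks a causal path to at least one of after-school program uptake and free-lunch eligibility.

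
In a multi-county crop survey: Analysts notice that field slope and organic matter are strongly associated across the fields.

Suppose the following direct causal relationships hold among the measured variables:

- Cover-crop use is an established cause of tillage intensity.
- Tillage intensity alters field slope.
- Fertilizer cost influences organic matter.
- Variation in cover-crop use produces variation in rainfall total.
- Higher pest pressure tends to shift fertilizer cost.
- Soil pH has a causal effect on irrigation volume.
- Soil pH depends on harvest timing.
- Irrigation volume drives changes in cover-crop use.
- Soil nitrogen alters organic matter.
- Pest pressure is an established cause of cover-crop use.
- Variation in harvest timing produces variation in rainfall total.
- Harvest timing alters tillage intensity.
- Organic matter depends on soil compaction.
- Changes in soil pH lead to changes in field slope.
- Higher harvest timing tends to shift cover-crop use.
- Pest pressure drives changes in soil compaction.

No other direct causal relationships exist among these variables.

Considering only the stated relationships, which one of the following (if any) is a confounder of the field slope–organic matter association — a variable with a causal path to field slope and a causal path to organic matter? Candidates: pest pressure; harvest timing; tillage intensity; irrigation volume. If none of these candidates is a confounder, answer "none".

pest pressure

Pest pressure causes field slope (pest pressure → cover-crop use → tillage intensity → field slope) and also causes organic matter (pest pressure → soil compaction → organic matter); it is a common cause of both.
Each of the other candidates lacks a causal path to at least one of field slope and organic matter, so they do not confound the relationship.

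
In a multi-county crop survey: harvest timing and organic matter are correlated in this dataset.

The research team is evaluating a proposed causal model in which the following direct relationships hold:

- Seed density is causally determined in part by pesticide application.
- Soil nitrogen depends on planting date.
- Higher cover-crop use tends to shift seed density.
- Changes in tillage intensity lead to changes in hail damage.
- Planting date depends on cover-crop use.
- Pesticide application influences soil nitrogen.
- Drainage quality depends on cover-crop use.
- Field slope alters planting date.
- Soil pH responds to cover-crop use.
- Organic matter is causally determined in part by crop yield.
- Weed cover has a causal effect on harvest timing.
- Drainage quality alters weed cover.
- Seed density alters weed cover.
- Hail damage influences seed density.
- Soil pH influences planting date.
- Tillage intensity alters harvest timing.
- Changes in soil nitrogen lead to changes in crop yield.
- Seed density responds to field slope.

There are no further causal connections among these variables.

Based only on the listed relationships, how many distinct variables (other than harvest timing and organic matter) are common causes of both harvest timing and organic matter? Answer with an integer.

The common causes are: cover-crop use (to harvest timing via cover-crop use → drainage quality → weed cover → harvest timing; to organic matter via cover-crop use → planting date → soil nitrogen → crop yield → organic matter); field slope (to harvest timing via field slope → seed density → weed cover → harvest timing; to organic matter via field slope → planting date → soil nitrogen → crop yield → organic matter); pesticide application (to harvest timing via pesticide application → seed density → weed cover → harvest timing; to organic matter via pesticide application → soil nitrogen → crop yield → organic matter).
Every other variable lacks a causal path to at least one of harvest timing and organic matter.

3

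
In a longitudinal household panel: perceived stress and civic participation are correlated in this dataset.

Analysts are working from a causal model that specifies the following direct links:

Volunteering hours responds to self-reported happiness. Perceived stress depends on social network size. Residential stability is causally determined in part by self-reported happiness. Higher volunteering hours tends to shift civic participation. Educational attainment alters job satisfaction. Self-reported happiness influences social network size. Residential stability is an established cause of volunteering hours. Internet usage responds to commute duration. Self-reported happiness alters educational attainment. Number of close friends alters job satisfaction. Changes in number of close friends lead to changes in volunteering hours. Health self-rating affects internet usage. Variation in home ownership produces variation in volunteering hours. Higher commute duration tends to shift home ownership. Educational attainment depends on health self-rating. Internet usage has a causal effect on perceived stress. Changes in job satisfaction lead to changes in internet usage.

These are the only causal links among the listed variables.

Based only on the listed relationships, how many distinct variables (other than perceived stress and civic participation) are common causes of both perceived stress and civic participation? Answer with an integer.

The common causes are: commute duration (to perceived stress via commute duration → internet usage → perceived stress; to civic participation via commute duration → home ownership → volunteering hours → civic participation); number of close friends (to perceived stress via number of close friends → job satisfaction → internet usage → perceived stress; to civic participation via number of close friends → volunteering hours → civic participation); self-reported happiness (to perceived stress via self-reported happiness → social network size → perceived stress; to civic participation via self-reported happiness → volunteering hours → civic participation).
Every other variable lacks a causal path to at least one of perceived stress and civic participation.

3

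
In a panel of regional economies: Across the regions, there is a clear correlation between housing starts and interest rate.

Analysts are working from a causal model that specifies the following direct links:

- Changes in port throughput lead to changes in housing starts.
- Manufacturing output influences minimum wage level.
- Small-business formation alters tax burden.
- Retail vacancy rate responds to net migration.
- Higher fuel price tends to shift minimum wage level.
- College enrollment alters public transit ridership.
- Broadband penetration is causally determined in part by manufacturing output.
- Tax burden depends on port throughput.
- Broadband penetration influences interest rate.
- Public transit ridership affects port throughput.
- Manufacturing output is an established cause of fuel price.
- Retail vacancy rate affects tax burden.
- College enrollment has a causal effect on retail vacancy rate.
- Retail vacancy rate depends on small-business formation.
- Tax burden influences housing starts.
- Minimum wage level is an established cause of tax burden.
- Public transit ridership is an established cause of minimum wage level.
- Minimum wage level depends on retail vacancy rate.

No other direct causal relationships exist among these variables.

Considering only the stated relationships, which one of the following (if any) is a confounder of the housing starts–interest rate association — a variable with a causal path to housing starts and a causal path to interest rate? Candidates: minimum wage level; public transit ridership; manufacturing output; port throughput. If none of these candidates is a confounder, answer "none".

manufacturing output

Manufacturing output causes housing starts (manufacturing output → minimum wage level → tax burden → housing starts) and also causes interest rate (manufacturing output → broadband penetration → interest rate); it is a common cause of both.
Each of the other candidates lacks a causal path to at least one of housing starts and interest rate, so they do not confound the relationship.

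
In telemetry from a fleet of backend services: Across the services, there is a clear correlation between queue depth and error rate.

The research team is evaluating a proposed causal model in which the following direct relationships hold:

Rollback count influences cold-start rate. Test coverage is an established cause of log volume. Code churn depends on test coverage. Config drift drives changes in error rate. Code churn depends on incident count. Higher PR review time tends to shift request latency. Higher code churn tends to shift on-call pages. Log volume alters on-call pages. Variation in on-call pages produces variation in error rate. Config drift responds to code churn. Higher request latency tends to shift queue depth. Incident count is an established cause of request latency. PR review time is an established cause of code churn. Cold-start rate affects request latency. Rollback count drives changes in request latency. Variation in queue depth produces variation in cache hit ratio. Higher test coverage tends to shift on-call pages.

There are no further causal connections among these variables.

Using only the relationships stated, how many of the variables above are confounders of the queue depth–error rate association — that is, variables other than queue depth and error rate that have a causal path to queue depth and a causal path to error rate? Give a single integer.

The common causes are: PR review time (to queue depth via PR review time → request latency → queue depth; to error rate via PR review time → code churn → config drift → error rate); incident count (to queue depth via incident count → request latency → queue depth; to error rate via incident count → code churn → config drift → error rate).
Every other variable lacks a causal path to at least one of queue depth and error rate.

2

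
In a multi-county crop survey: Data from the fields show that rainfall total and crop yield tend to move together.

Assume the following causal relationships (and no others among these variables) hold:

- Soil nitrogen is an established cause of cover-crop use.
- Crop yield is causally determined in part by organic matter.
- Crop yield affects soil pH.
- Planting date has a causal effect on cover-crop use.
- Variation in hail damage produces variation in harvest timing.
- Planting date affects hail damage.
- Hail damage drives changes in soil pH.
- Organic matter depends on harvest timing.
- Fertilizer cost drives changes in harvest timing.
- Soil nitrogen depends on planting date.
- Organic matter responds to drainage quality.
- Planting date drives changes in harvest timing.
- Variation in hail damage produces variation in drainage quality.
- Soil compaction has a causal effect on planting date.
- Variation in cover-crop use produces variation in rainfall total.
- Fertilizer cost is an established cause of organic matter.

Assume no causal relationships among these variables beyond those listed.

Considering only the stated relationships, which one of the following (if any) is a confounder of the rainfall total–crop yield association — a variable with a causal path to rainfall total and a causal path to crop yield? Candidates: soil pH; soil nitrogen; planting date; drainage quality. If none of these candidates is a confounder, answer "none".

Planting date causes rainfall total (planting date → cover-crop use → rainfall total) and also causes crop yield (planting date → harvest timing → organic matter → crop yield); it is a common cause of both.
Each of the other candidates lacks a causal path to at least one of rainfall total and crop yield, so they do not confound the relationship.

planting date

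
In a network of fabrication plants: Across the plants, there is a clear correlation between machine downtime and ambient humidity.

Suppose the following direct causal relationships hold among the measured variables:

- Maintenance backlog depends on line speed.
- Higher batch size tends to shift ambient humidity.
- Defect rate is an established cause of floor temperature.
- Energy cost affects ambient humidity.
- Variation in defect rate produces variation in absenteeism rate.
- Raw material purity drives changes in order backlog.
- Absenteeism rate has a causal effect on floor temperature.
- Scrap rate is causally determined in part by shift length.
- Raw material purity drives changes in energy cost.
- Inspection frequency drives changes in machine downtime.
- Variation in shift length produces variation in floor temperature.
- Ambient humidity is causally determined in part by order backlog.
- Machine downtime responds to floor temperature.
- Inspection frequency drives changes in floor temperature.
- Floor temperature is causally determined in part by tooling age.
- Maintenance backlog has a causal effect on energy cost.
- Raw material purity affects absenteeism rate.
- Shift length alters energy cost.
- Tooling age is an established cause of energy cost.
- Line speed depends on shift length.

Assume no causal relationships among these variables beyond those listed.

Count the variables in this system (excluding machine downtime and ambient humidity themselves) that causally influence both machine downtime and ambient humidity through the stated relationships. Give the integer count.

3

The common causes are: raw material purity (to machine downtime via raw material purity → absenteeism rate → floor temperature → machine downtime; to ambient humidity via raw material purity → order backlog → ambient humidity); shift length (to machine downtime via shift length → floor temperature → machine downtime; to ambient humidity via shift length → energy cost → ambient humidity); tooling age (to machine downtime via tooling age → floor temperature → machine downtime; to ambient humidity via tooling age → energy cost → ambient humidity).
Every other variable lacks a causal path to at least one of machine downtime and ambient humidity.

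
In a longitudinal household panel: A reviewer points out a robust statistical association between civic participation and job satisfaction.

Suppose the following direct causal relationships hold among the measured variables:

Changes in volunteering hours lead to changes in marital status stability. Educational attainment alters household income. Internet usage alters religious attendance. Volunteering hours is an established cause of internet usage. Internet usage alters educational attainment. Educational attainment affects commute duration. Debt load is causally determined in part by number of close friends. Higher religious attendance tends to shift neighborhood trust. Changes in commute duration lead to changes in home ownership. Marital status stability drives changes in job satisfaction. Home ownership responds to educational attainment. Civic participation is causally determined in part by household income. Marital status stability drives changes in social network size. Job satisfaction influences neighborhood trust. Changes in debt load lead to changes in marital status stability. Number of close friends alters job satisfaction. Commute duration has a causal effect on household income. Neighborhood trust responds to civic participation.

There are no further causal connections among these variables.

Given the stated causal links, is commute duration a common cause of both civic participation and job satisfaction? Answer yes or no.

no

Commute duration has no stated causal path to job satisfaction. A confounder must cause both variables, so commute duration does not qualify.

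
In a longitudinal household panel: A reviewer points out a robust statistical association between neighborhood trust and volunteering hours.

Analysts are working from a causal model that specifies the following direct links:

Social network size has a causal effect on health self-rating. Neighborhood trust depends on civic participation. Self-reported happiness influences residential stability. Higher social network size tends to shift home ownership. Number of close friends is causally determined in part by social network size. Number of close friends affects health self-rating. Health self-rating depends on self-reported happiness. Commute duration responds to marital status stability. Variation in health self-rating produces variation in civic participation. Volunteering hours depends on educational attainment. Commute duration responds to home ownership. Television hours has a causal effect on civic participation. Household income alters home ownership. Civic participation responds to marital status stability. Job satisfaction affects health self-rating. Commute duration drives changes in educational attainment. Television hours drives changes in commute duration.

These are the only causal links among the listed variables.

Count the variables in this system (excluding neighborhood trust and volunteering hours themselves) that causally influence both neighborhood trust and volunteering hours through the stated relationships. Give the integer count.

3

The common causes are: marital status stability (to neighborhood trust via marital status stability → civic participation → neighborhood trust; to volunteering hours via marital status stability → commute duration → educational attainment → volunteering hours); social network size (to neighborhood trust via social network size → health self-rating → civic participation → neighborhood trust; to volunteering hours via social network size → home ownership → commute duration → educational attainment → volunteering hours); television hours (to neighborhood trust via television hours → civic participation → neighborhood trust; to volunteering hours via television hours → commute duration → educational attainment → volunteering hours).
Every other variable lacks a causal path to at least one of neighborhood trust and volunteering hours.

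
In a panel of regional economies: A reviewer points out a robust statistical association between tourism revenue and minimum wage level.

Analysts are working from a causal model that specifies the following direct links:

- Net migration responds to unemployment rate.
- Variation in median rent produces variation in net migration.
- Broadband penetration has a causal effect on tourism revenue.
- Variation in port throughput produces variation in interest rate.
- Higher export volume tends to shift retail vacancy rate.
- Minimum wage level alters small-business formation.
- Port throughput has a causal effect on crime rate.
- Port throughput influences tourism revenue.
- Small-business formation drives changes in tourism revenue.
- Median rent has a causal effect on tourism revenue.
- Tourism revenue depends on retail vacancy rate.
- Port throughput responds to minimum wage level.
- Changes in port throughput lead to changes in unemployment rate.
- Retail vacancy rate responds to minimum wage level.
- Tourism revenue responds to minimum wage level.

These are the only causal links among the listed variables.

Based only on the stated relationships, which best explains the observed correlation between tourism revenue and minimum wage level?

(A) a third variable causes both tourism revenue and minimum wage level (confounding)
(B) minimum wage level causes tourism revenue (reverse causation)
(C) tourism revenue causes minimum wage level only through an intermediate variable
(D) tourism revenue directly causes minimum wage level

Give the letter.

The stated link runs minimum wage level → tourism revenue; tourism revenue has no causal path to minimum wage level. No variable causes both, so confounding is ruled out. The correlation reflects reverse causation.

B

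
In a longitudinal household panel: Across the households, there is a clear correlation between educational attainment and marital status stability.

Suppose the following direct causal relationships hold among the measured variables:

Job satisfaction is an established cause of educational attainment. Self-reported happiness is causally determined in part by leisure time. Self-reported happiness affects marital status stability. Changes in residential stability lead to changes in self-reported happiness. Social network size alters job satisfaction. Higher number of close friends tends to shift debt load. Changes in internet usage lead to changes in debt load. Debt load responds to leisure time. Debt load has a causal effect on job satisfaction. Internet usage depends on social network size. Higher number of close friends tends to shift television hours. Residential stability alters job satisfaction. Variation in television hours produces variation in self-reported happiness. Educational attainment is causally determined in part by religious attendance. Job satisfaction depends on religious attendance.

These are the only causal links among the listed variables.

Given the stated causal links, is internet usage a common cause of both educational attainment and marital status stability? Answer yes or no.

no

Internet usage has no stated causal path to marital status stability. A confounder must cause both variables, so internet usage does not qualify.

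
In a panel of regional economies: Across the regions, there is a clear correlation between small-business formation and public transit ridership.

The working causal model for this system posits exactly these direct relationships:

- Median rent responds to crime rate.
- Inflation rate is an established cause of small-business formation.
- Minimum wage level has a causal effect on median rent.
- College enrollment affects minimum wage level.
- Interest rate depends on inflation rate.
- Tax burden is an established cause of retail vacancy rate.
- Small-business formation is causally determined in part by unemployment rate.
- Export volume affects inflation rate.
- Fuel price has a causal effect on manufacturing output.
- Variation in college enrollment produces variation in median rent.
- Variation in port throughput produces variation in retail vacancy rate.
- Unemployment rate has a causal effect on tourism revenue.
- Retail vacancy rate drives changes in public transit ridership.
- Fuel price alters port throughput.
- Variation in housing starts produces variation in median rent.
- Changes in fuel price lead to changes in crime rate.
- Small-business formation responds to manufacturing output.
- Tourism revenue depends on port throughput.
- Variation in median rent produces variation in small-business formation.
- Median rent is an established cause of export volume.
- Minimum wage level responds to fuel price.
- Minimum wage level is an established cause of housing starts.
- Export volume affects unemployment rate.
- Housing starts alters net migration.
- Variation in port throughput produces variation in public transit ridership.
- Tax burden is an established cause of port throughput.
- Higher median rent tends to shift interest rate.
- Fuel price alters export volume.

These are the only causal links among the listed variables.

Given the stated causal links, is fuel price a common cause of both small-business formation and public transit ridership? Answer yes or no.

Fuel price has a causal path to small-business formation (fuel price → manufacturing output → small-business formation) and to public transit ridership (fuel price → port throughput → public transit ridership), so it is a common cause of both — a confounder.

yes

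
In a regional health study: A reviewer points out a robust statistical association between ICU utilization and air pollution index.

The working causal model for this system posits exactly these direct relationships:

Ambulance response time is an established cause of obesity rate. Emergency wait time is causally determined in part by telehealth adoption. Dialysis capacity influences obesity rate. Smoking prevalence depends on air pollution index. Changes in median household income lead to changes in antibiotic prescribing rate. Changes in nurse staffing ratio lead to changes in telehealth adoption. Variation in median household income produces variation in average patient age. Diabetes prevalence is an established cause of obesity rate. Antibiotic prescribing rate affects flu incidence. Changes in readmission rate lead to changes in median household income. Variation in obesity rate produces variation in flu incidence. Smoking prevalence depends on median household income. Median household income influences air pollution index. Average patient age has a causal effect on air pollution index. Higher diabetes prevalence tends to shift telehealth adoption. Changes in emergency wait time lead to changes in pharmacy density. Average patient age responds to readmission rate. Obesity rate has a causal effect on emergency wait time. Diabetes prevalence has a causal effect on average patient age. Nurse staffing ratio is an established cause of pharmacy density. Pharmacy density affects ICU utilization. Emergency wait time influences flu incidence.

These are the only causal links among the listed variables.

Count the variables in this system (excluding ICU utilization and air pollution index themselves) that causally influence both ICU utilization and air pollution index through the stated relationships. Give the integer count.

The common causes are: diabetes prevalence (to ICU utilization via diabetes prevalence → obesity rate → emergency wait time → pharmacy density → ICU utilization; to air pollution index via diabetes prevalence → average patient age → air pollution index).
Every other variable lacks a causal path to at least one of ICU utilization and air pollution index.

1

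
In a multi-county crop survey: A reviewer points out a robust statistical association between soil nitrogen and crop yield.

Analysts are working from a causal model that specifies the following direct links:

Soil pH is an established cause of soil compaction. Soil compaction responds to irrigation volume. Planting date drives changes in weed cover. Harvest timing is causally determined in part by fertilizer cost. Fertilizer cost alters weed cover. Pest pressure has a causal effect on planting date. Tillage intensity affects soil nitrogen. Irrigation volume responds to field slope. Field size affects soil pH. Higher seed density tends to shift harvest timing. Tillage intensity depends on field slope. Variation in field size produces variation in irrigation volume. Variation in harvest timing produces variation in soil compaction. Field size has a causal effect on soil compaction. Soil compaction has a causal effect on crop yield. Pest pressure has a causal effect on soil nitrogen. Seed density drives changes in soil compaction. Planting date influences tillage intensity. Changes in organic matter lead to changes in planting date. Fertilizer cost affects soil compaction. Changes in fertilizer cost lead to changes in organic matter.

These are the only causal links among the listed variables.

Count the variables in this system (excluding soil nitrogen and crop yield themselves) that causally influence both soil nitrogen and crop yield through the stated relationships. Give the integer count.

The common causes are: fertilizer cost (to soil nitrogen via fertilizer cost → organic matter → planting date → tillage intensity → soil nitrogen; to crop yield via fertilizer cost → soil compaction → crop yield); field slope (to soil nitrogen via field slope → tillage intensity → soil nitrogen; to crop yield via field slope → irrigation volume → soil compaction → crop yield).
Every other variable lacks a causal path to at least one of soil nitrogen and crop yield.

2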